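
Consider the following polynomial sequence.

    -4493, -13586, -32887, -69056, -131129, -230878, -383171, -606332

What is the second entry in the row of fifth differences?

-360

First differences: -9093, -19301, -36169, -62073, -99749, -152293, -223161
Second differences: -10208, -16868, -25904, -37676, -52544, -70868
Third differences: -6660, -9036, -11772, -14868, -18324
Fourth differences: -2376, -2736, -3096, -3456
Fifth differences: -360, -360, -360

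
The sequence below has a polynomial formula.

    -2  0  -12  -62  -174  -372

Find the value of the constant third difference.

-24

First differences: 2, -12, -50, -112, -198
Second differences: -14, -38, -62, -86
Third differences: -24, -24, -24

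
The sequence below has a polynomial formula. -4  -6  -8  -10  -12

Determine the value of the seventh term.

-16

First differences: -2, -2, -2, -2
Constant first difference = -2, so extend:
-12 − 2 = -14
-14 − 2 = -16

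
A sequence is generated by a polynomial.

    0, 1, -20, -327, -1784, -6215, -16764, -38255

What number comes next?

D1: 1, -21, -307, -1457, -4431, -10549, -21491
D2: -22, -286, -1150, -2974, -6118, -10942
D3: -264, -864, -1824, -3144, -4824
D4: -600, -960, -1320, -1680
D5: -360, -360, -360
The fifth differences are constant (-360).
-1680 − 360 = -2040;  -4824 − 2040 = -6864;  -10942 − 6864 = -17806;  -21491 − 17806 = -39297;  -38255 − 39297 = -77552

-77552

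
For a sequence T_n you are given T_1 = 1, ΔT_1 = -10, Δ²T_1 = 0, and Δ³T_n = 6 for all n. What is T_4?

Build the table forward from the leading diagonal:
Δ³: 6, 6, 6, 6
Δ²: 0, 6, 12, 18
Δ: -10, -10, -4, 8
T: 1, -9, -19, -23

-23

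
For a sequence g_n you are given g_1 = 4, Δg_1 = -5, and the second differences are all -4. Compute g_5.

-40

Build the table forward from the leading diagonal:
D2: -4, -4, -4, -4, -4
D1: -5, -9, -13, -17, -21
g: 4, -1, -10, -23, -40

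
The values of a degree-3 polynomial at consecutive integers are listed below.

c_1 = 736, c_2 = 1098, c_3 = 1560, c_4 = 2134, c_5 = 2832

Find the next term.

3666

362 , 462 , 574 , 698
100 , 112 , 124
12 , 12
Constant third difference = 12, so extend:
124 + 12 = 136;  698 + 136 = 834;  2832 + 834 = 3666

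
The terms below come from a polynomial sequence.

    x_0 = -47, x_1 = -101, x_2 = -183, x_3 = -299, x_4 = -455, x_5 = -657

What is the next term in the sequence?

-54  -82  -116  -156  -202
-28  -34  -40  -46
-6  -6  -6
The third differences are constant (-6).
-46 − 6 = -52;  -202 − 52 = -254;  -657 − 254 = -911

-911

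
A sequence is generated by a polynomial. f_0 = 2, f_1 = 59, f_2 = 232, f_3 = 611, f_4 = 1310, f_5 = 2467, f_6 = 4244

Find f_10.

57  173  379  699  1157  1777
116  206  320  458  620
90  114  138  162
24  24  24
Constant fourth difference = 24, so extend:
162 + 24 = 186;  620 + 186 = 806;  1777 + 806 = 2583;  4244 + 2583 = 6827
186 + 24 = 210;  806 + 210 = 1016;  2583 + 1016 = 3599;  6827 + 3599 = 10426
210 + 24 = 234;  1016 + 234 = 1250;  3599 + 1250 = 4849;  10426 + 4849 = 15275
234 + 24 = 258;  1250 + 258 = 1508;  4849 + 1508 = 6357;  15275 + 6357 = 21632

21632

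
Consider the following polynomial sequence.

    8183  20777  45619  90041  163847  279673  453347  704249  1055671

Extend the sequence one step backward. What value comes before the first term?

2617

First differences: 12594, 24842, 44422, 73806, 115826, 173674, 250902, 351422
Second differences: 12248, 19580, 29384, 42020, 57848, 77228, 100520
Third differences: 7332, 9804, 12636, 15828, 19380, 23292
Fourth differences: 2472, 2832, 3192, 3552, 3912
Fifth differences: 360, 360, 360, 360
The fifth differences are constant at 360.
Work back: 2472 − 360 = 2112;  7332 − 2112 = 5220;  12248 − 5220 = 7028;  12594 − 7028 = 5566;  8183 − 5566 = 2617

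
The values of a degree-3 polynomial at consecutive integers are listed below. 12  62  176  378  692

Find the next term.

D1: 50, 114, 202, 314
D2: 64, 88, 112
D3: 24, 24
Constant third difference = 24, so extend:
112 + 24 = 136;  314 + 136 = 450;  692 + 450 = 1142

1142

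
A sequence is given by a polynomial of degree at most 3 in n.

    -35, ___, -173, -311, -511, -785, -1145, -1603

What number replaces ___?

-85

Using the last 6 terms:
First differences: -138, -200, -274, -360, -458
Second differences: -62, -74, -86, -98
Third differences: -12, -12, -12
Constant third difference = -12.
Extend backward: -62 + 12 = -50;  -138 + 50 = -88;  -173 + 88 = -85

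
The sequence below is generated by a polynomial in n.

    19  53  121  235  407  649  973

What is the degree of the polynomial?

3

D1: 34, 68, 114, 172, 242, 324
D2: 34, 46, 58, 70, 82
D3: 12, 12, 12, 12
The third differences are constant, so the polynomial has degree 3.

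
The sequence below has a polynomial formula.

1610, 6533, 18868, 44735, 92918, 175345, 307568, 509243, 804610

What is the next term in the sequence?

First differences: 4923 , 12335 , 25867 , 48183 , 82427 , 132223 , 201675 , 295367
Second differences: 7412 , 13532 , 22316 , 34244 , 49796 , 69452 , 93692
Third differences: 6120 , 8784 , 11928 , 15552 , 19656 , 24240
Fourth differences: 2664 , 3144 , 3624 , 4104 , 4584
Fifth differences: 480 , 480 , 480 , 480
Fifth differences constant at 480.
4584 + 480 = 5064;  24240 + 5064 = 29304;  93692 + 29304 = 122996;  295367 + 122996 = 418363;  804610 + 418363 = 1222973

1222973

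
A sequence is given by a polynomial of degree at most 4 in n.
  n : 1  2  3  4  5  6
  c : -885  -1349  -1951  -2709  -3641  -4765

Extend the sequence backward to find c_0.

First differences: -464  -602  -758  -932  -1124
Second differences: -138  -156  -174  -192
Third differences: -18  -18  -18
The third differences are constant at -18.
Work back: -138 + 18 = -120;  -464 + 120 = -344;  -885 + 344 = -541

-541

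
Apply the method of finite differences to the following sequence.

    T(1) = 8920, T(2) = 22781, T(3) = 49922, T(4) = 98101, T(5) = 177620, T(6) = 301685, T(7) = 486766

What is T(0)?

First differences: 13861  27141  48179  79519  124065  185081
Second differences: 13280  21038  31340  44546  61016
Third differences: 7758  10302  13206  16470
Fourth differences: 2544  2904  3264
Fifth differences: 360  360
The fifth differences are constant at 360.
Work back: 2544 − 360 = 2184;  7758 − 2184 = 5574;  13280 − 5574 = 7706;  13861 − 7706 = 6155;  8920 − 6155 = 2765

2765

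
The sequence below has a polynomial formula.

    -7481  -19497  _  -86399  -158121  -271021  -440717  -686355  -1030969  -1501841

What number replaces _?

Using the last 7 terms:
D1: -71722, -112900, -169696, -245638, -344614, -470872
D2: -41178, -56796, -75942, -98976, -126258
D3: -15618, -19146, -23034, -27282
D4: -3528, -3888, -4248
D5: -360, -360
Constant fifth difference = -360.
Extend backward: -3528 + 360 = -3168;  -15618 + 3168 = -12450;  -41178 + 12450 = -28728;  -71722 + 28728 = -42994;  -86399 + 42994 = -43405

-43405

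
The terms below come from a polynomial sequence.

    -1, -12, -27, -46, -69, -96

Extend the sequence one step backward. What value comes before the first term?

6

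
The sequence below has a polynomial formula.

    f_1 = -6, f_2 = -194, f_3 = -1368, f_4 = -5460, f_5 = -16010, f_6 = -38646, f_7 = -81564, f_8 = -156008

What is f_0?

0

D1: -188, -1174, -4092, -10550, -22636, -42918, -74444
D2: -986, -2918, -6458, -12086, -20282, -31526
D3: -1932, -3540, -5628, -8196, -11244
D4: -1608, -2088, -2568, -3048
D5: -480, -480, -480
The fifth differences are constant at -480.
Work back: -1608 + 480 = -1128;  -1932 + 1128 = -804;  -986 + 804 = -182;  -188 + 182 = -6;  -6 + 6 = 0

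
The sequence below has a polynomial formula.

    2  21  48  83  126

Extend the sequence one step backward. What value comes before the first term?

-9

D1: 19  27  35  43
D2: 8  8  8
The second differences are constant at 8.
Work back: 19 − 8 = 11;  2 − 11 = -9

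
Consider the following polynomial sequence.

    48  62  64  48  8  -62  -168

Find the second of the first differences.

2

Δ: 14, 2, -16, -40, -70, -106
Δ²: -12, -18, -24, -30, -36
Δ³: -6, -6, -6, -6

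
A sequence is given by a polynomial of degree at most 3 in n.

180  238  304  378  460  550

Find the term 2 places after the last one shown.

D1: 58 , 66 , 74 , 82 , 90
D2: 8 , 8 , 8 , 8
Constant second difference = 8, so extend:
90 + 8 = 98;  550 + 98 = 648
98 + 8 = 106;  648 + 106 = 754

754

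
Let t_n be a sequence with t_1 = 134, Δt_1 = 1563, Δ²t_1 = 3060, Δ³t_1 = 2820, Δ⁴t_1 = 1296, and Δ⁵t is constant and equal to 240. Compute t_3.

Build the table forward from the leading diagonal:
D5: 240  240  240
D4: 1296  1536  1776
D3: 2820  4116  5652
D2: 3060  5880  9996
D1: 1563  4623  10503
t: 134  1697  6320

6320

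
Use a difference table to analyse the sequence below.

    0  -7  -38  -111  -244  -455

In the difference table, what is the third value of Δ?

D1: -7, -31, -73, -133, -211
D2: -24, -42, -60, -78
D3: -18, -18, -18

-73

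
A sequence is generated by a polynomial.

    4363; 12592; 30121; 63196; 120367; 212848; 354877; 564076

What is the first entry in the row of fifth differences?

360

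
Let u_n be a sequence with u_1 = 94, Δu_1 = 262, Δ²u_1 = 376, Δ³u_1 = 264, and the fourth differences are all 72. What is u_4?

Build the table forward from the leading diagonal:
Fourth differences: 72, 72, 72, 72
Third differences: 264, 336, 408, 480
Second differences: 376, 640, 976, 1384
First differences: 262, 638, 1278, 2254
u: 94, 356, 994, 2272

2272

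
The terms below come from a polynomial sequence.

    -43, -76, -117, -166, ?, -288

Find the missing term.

Using the first 4 terms:
First differences: -33, -41, -49
Second differences: -8, -8
Constant second difference = -8.
Extend forward: -49 − 8 = -57;  -166 − 57 = -223

-223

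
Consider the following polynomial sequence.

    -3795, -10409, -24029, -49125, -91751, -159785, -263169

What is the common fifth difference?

-240

D1: -6614, -13620, -25096, -42626, -68034, -103384
D2: -7006, -11476, -17530, -25408, -35350
D3: -4470, -6054, -7878, -9942
D4: -1584, -1824, -2064
D5: -240, -240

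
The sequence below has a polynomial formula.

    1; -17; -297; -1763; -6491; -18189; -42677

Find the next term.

-88367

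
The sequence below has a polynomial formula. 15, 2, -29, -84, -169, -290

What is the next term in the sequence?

Δ: -13, -31, -55, -85, -121
Δ²: -18, -24, -30, -36
Δ³: -6, -6, -6
Constant third difference = -6, so extend:
-36 − 6 = -42;  -121 − 42 = -163;  -290 − 163 = -453

-453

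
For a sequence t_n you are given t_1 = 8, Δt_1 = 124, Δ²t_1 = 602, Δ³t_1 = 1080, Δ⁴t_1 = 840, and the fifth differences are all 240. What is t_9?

150576

Build the table forward from the leading diagonal:
D5: 240  240  240  240  240  240  240  240  240
D4: 840  1080  1320  1560  1800  2040  2280  2520  2760
D3: 1080  1920  3000  4320  5880  7680  9720  12000  14520
D2: 602  1682  3602  6602  10922  16802  24482  34202  46202
D1: 124  726  2408  6010  12612  23534  40336  64818  99020
t: 8  132  858  3266  9276  21888  45422  85758  150576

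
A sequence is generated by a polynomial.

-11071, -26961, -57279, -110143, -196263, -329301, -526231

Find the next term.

-807699

Δ: -15890  -30318  -52864  -86120  -133038  -196930
Δ²: -14428  -22546  -33256  -46918  -63892
Δ³: -8118  -10710  -13662  -16974
Δ⁴: -2592  -2952  -3312
Δ⁵: -360  -360
The fifth differences are constant (-360).
-3312 − 360 = -3672;  -16974 − 3672 = -20646;  -63892 − 20646 = -84538;  -196930 − 84538 = -281468;  -526231 − 281468 = -807699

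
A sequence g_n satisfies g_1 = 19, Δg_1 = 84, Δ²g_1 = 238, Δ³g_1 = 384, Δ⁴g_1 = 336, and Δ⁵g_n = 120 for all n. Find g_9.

59099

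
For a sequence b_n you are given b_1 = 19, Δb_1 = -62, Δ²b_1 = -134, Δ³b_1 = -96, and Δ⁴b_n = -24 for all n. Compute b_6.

-2711

Build the table forward from the leading diagonal:
Δ⁴: -24, -24, -24, -24, -24, -24
Δ³: -96, -120, -144, -168, -192, -216
Δ²: -134, -230, -350, -494, -662, -854
Δ: -62, -196, -426, -776, -1270, -1932
b: 19, -43, -239, -665, -1441, -2711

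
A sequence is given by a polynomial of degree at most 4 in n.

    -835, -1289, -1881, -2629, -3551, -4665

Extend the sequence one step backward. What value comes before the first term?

-501

First differences: -454, -592, -748, -922, -1114
Second differences: -138, -156, -174, -192
Third differences: -18, -18, -18
The third differences are constant at -18.
Work back: -138 + 18 = -120;  -454 + 120 = -334;  -835 + 334 = -501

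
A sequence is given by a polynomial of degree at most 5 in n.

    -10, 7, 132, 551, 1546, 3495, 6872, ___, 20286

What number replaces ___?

Using the first 7 terms:
17, 125, 419, 995, 1949, 3377
108, 294, 576, 954, 1428
186, 282, 378, 474
96, 96, 96
Constant fourth difference = 96.
Extend forward: 474 + 96 = 570;  1428 + 570 = 1998;  3377 + 1998 = 5375;  6872 + 5375 = 12247

12247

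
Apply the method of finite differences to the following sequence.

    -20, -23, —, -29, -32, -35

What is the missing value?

Using the last 3 terms:
D1: -3  -3
Constant first difference = -3.
Extend backward: -29 + 3 = -26

-26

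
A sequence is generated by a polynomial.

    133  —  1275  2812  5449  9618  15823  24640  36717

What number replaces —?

478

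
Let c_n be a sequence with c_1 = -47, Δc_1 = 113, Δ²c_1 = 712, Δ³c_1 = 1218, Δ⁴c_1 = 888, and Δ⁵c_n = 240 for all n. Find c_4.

3646

Build the table forward from the leading diagonal:
Fifth differences: 240, 240, 240, 240
Fourth differences: 888, 1128, 1368, 1608
Third differences: 1218, 2106, 3234, 4602
Second differences: 712, 1930, 4036, 7270
First differences: 113, 825, 2755, 6791
c: -47, 66, 891, 3646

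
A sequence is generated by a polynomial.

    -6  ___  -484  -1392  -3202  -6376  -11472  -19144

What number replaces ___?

Using the last 6 terms:
Δ: -908  -1810  -3174  -5096  -7672
Δ²: -902  -1364  -1922  -2576
Δ³: -462  -558  -654
Δ⁴: -96  -96
Constant fourth difference = -96.
Extend backward: -462 + 96 = -366;  -902 + 366 = -536;  -908 + 536 = -372;  -484 + 372 = -112

-112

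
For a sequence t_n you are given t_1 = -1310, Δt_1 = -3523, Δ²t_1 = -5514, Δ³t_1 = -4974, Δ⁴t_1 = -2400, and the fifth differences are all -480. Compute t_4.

Build the table forward from the leading diagonal:
Fifth differences: -480  -480  -480  -480
Fourth differences: -2400  -2880  -3360  -3840
Third differences: -4974  -7374  -10254  -13614
Second differences: -5514  -10488  -17862  -28116
First differences: -3523  -9037  -19525  -37387
t: -1310  -4833  -13870  -33395

-33395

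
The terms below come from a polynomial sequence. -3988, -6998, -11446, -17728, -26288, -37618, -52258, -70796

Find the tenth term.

First differences: -3010, -4448, -6282, -8560, -11330, -14640, -18538
Second differences: -1438, -1834, -2278, -2770, -3310, -3898
Third differences: -396, -444, -492, -540, -588
Fourth differences: -48, -48, -48, -48
Constant fourth difference = -48, so extend:
-588 − 48 = -636;  -3898 − 636 = -4534;  -18538 − 4534 = -23072;  -70796 − 23072 = -93868
-636 − 48 = -684;  -4534 − 684 = -5218;  -23072 − 5218 = -28290;  -93868 − 28290 = -122158

-122158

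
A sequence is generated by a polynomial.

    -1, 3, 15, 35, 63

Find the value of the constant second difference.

8

First differences: 4, 12, 20, 28
Second differences: 8, 8, 8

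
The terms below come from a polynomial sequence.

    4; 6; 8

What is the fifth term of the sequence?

12

Δ: 2 , 2
First differences constant at 2.
8 + 2 = 10
10 + 2 = 12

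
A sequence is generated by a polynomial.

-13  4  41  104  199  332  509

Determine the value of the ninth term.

Δ: 17  37  63  95  133  177
Δ²: 20  26  32  38  44
Δ³: 6  6  6  6
Constant third difference = 6, so extend:
44 + 6 = 50;  177 + 50 = 227;  509 + 227 = 736
50 + 6 = 56;  227 + 56 = 283;  736 + 283 = 1019

1019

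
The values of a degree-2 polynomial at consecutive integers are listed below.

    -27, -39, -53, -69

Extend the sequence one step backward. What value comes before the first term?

-17

Δ: -12  -14  -16
Δ²: -2  -2
The second differences are constant at -2.
Work back: -12 + 2 = -10;  -27 + 10 = -17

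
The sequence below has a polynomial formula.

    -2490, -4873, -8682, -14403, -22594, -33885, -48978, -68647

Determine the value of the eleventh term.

-163930

First differences: -2383  -3809  -5721  -8191  -11291  -15093  -19669
Second differences: -1426  -1912  -2470  -3100  -3802  -4576
Third differences: -486  -558  -630  -702  -774
Fourth differences: -72  -72  -72  -72
Constant fourth difference = -72, so extend:
-774 − 72 = -846;  -4576 − 846 = -5422;  -19669 − 5422 = -25091;  -68647 − 25091 = -93738
-846 − 72 = -918;  -5422 − 918 = -6340;  -25091 − 6340 = -31431;  -93738 − 31431 = -125169
-918 − 72 = -990;  -6340 − 990 = -7330;  -31431 − 7330 = -38761;  -125169 − 38761 = -163930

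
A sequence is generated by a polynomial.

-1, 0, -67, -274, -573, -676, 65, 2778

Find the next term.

1, -67, -207, -299, -103, 741, 2713
-68, -140, -92, 196, 844, 1972
-72, 48, 288, 648, 1128
120, 240, 360, 480
120, 120, 120
Fifth differences constant at 120.
480 + 120 = 600;  1128 + 600 = 1728;  1972 + 1728 = 3700;  2713 + 3700 = 6413;  2778 + 6413 = 9191

9191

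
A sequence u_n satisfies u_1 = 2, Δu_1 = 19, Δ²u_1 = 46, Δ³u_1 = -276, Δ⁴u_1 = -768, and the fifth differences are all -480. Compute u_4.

-79

Build the table forward from the leading diagonal:
Fifth differences: -480  -480  -480  -480
Fourth differences: -768  -1248  -1728  -2208
Third differences: -276  -1044  -2292  -4020
Second differences: 46  -230  -1274  -3566
First differences: 19  65  -165  -1439
u: 2  21  86  -79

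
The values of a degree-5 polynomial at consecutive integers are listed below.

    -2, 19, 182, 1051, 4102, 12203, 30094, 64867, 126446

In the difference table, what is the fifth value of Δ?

D1: 21, 163, 869, 3051, 8101, 17891, 34773, 61579
D2: 142, 706, 2182, 5050, 9790, 16882, 26806
D3: 564, 1476, 2868, 4740, 7092, 9924
D4: 912, 1392, 1872, 2352, 2832
D5: 480, 480, 480, 480

8101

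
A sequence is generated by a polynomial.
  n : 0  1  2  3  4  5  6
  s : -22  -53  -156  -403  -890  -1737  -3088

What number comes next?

D1: -31 , -103 , -247 , -487 , -847 , -1351
D2: -72 , -144 , -240 , -360 , -504
D3: -72 , -96 , -120 , -144
D4: -24 , -24 , -24
Fourth differences constant at -24.
-144 − 24 = -168;  -504 − 168 = -672;  -1351 − 672 = -2023;  -3088 − 2023 = -5111

-5111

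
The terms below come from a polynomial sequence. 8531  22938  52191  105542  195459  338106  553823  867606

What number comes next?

1309587

First differences: 14407  29253  53351  89917  142647  215717  313783
Second differences: 14846  24098  36566  52730  73070  98066
Third differences: 9252  12468  16164  20340  24996
Fourth differences: 3216  3696  4176  4656
Fifth differences: 480  480  480
Fifth differences constant at 480.
4656 + 480 = 5136;  24996 + 5136 = 30132;  98066 + 30132 = 128198;  313783 + 128198 = 441981;  867606 + 441981 = 1309587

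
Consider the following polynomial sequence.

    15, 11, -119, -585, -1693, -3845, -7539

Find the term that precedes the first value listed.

Δ: -4, -130, -466, -1108, -2152, -3694
Δ²: -126, -336, -642, -1044, -1542
Δ³: -210, -306, -402, -498
Δ⁴: -96, -96, -96
The fourth differences are constant at -96.
Work back: -210 + 96 = -114;  -126 + 114 = -12;  -4 + 12 = 8;  15 − 8 = 7

7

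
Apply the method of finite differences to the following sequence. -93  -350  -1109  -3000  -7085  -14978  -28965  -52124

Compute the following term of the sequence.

-88445

Δ: -257  -759  -1891  -4085  -7893  -13987  -23159
Δ²: -502  -1132  -2194  -3808  -6094  -9172
Δ³: -630  -1062  -1614  -2286  -3078
Δ⁴: -432  -552  -672  -792
Δ⁵: -120  -120  -120
The fifth differences are constant (-120).
-792 − 120 = -912;  -3078 − 912 = -3990;  -9172 − 3990 = -13162;  -23159 − 13162 = -36321;  -52124 − 36321 = -88445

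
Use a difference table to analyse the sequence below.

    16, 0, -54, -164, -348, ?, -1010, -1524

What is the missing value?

Using the first 5 terms:
D1: -16  -54  -110  -184
D2: -38  -56  -74
D3: -18  -18
Constant third difference = -18.
Extend forward: -74 − 18 = -92;  -184 − 92 = -276;  -348 − 276 = -624

-624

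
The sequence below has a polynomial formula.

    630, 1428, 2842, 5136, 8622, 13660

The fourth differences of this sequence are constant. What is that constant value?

Δ: 798, 1414, 2294, 3486, 5038
Δ²: 616, 880, 1192, 1552
Δ³: 264, 312, 360
Δ⁴: 48, 48

48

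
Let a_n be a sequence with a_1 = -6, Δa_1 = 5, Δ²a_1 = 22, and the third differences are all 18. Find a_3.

26

Build the table forward from the leading diagonal:
Third differences: 18  18  18
Second differences: 22  40  58
First differences: 5  27  67
a: -6  -1  26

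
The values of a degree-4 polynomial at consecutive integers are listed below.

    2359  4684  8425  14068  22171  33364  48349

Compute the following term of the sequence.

67900

2325 , 3741 , 5643 , 8103 , 11193 , 14985
1416 , 1902 , 2460 , 3090 , 3792
486 , 558 , 630 , 702
72 , 72 , 72
The fourth differences are constant (72).
702 + 72 = 774;  3792 + 774 = 4566;  14985 + 4566 = 19551;  48349 + 19551 = 67900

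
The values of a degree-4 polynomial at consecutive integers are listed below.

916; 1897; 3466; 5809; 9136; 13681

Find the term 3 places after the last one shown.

First differences: 981, 1569, 2343, 3327, 4545
Second differences: 588, 774, 984, 1218
Third differences: 186, 210, 234
Fourth differences: 24, 24
Fourth differences constant at 24.
234 + 24 = 258;  1218 + 258 = 1476;  4545 + 1476 = 6021;  13681 + 6021 = 19702
258 + 24 = 282;  1476 + 282 = 1758;  6021 + 1758 = 7779;  19702 + 7779 = 27481
282 + 24 = 306;  1758 + 306 = 2064;  7779 + 2064 = 9843;  27481 + 9843 = 37324

37324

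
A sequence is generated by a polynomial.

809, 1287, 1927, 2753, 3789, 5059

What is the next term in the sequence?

6587

First differences: 478 , 640 , 826 , 1036 , 1270
Second differences: 162 , 186 , 210 , 234
Third differences: 24 , 24 , 24
The third differences are constant (24).
234 + 24 = 258;  1270 + 258 = 1528;  5059 + 1528 = 6587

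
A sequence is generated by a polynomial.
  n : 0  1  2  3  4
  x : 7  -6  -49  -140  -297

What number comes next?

-538

Δ: -13 , -43 , -91 , -157
Δ²: -30 , -48 , -66
Δ³: -18 , -18
Constant third difference = -18, so extend:
-66 − 18 = -84;  -157 − 84 = -241;  -297 − 241 = -538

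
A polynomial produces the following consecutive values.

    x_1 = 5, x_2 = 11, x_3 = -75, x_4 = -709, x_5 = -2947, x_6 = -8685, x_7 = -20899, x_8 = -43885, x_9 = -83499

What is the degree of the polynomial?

D1: 6, -86, -634, -2238, -5738, -12214, -22986, -39614
D2: -92, -548, -1604, -3500, -6476, -10772, -16628
D3: -456, -1056, -1896, -2976, -4296, -5856
D4: -600, -840, -1080, -1320, -1560
D5: -240, -240, -240, -240
The fifth differences are constant, so the polynomial has degree 5.

5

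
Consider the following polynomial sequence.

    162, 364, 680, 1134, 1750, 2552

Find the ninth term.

6314

First differences: 202, 316, 454, 616, 802
Second differences: 114, 138, 162, 186
Third differences: 24, 24, 24
The third differences are constant (24).
186 + 24 = 210;  802 + 210 = 1012;  2552 + 1012 = 3564
210 + 24 = 234;  1012 + 234 = 1246;  3564 + 1246 = 4810
234 + 24 = 258;  1246 + 258 = 1504;  4810 + 1504 = 6314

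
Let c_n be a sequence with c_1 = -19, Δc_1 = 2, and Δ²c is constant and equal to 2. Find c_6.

11

Build the table forward from the leading diagonal:
Second differences: 2  2  2  2  2  2
First differences: 2  4  6  8  10  12
c: -19  -17  -13  -7  1  11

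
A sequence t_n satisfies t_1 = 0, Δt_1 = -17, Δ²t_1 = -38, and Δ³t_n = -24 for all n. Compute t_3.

-72

Build the table forward from the leading diagonal:
D3: -24  -24  -24
D2: -38  -62  -86
D1: -17  -55  -117
t: 0  -17  -72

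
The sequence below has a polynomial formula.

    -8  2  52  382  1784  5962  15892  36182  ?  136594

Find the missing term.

73432

Using the first 8 terms:
D1: 10  50  330  1402  4178  9930  20290
D2: 40  280  1072  2776  5752  10360
D3: 240  792  1704  2976  4608
D4: 552  912  1272  1632
D5: 360  360  360
Constant fifth difference = 360.
Extend forward: 1632 + 360 = 1992;  4608 + 1992 = 6600;  10360 + 6600 = 16960;  20290 + 16960 = 37250;  36182 + 37250 = 73432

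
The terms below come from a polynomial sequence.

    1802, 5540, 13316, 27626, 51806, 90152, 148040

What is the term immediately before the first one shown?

D1: 3738, 7776, 14310, 24180, 38346, 57888
D2: 4038, 6534, 9870, 14166, 19542
D3: 2496, 3336, 4296, 5376
D4: 840, 960, 1080
D5: 120, 120
The fifth differences are constant at 120.
Work back: 840 − 120 = 720;  2496 − 720 = 1776;  4038 − 1776 = 2262;  3738 − 2262 = 1476;  1802 − 1476 = 326

326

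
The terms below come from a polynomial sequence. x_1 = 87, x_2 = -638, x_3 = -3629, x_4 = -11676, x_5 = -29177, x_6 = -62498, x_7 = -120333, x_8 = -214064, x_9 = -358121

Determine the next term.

-725 , -2991 , -8047 , -17501 , -33321 , -57835 , -93731 , -144057
-2266 , -5056 , -9454 , -15820 , -24514 , -35896 , -50326
-2790 , -4398 , -6366 , -8694 , -11382 , -14430
-1608 , -1968 , -2328 , -2688 , -3048
-360 , -360 , -360 , -360
The fifth differences are constant (-360).
-3048 − 360 = -3408;  -14430 − 3408 = -17838;  -50326 − 17838 = -68164;  -144057 − 68164 = -212221;  -358121 − 212221 = -570342

-570342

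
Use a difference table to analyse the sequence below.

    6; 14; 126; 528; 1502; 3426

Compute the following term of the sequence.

D1: 8  112  402  974  1924
D2: 104  290  572  950
D3: 186  282  378
D4: 96  96
Constant fourth difference = 96, so extend:
378 + 96 = 474;  950 + 474 = 1424;  1924 + 1424 = 3348;  3426 + 3348 = 6774

6774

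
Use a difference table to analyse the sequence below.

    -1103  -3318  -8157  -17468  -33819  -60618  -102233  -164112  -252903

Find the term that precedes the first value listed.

-264

First differences: -2215, -4839, -9311, -16351, -26799, -41615, -61879, -88791
Second differences: -2624, -4472, -7040, -10448, -14816, -20264, -26912
Third differences: -1848, -2568, -3408, -4368, -5448, -6648
Fourth differences: -720, -840, -960, -1080, -1200
Fifth differences: -120, -120, -120, -120
The fifth differences are constant at -120.
Work back: -720 + 120 = -600;  -1848 + 600 = -1248;  -2624 + 1248 = -1376;  -2215 + 1376 = -839;  -1103 + 839 = -264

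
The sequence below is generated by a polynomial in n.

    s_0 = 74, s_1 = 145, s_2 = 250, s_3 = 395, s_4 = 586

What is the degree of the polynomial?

3

71, 105, 145, 191
34, 40, 46
6, 6
The third differences are constant, so the polynomial has degree 3.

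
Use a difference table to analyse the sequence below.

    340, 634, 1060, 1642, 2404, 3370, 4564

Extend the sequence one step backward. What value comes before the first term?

First differences: 294, 426, 582, 762, 966, 1194
Second differences: 132, 156, 180, 204, 228
Third differences: 24, 24, 24, 24
The third differences are constant at 24.
Work back: 132 − 24 = 108;  294 − 108 = 186;  340 − 186 = 154

154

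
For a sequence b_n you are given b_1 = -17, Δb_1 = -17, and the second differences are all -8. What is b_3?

Build the table forward from the leading diagonal:
Δ²: -8  -8  -8
Δ: -17  -25  -33
b: -17  -34  -59

-59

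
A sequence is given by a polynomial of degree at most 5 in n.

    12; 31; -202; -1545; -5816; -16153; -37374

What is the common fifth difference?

D1: 19, -233, -1343, -4271, -10337, -21221
D2: -252, -1110, -2928, -6066, -10884
D3: -858, -1818, -3138, -4818
D4: -960, -1320, -1680
D5: -360, -360

-360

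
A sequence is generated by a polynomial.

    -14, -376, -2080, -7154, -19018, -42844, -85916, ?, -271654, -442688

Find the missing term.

Using the first 7 terms:
First differences: -362  -1704  -5074  -11864  -23826  -43072
Second differences: -1342  -3370  -6790  -11962  -19246
Third differences: -2028  -3420  -5172  -7284
Fourth differences: -1392  -1752  -2112
Fifth differences: -360  -360
Constant fifth difference = -360.
Extend forward: -2112 − 360 = -2472;  -7284 − 2472 = -9756;  -19246 − 9756 = -29002;  -43072 − 29002 = -72074;  -85916 − 72074 = -157990

-157990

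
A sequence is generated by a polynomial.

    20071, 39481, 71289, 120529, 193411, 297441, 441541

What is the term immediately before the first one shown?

D1: 19410, 31808, 49240, 72882, 104030, 144100
D2: 12398, 17432, 23642, 31148, 40070
D3: 5034, 6210, 7506, 8922
D4: 1176, 1296, 1416
D5: 120, 120
The fifth differences are constant at 120.
Work back: 1176 − 120 = 1056;  5034 − 1056 = 3978;  12398 − 3978 = 8420;  19410 − 8420 = 10990;  20071 − 10990 = 9081

9081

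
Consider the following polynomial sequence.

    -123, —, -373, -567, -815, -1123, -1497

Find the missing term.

-227

Using the last 5 terms:
Δ: -194  -248  -308  -374
Δ²: -54  -60  -66
Δ³: -6  -6
Constant third difference = -6.
Extend backward: -54 + 6 = -48;  -194 + 48 = -146;  -373 + 146 = -227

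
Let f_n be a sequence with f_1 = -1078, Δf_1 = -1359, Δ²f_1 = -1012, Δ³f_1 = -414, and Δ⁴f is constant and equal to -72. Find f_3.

-4808

Build the table forward from the leading diagonal:
D4: -72, -72, -72
D3: -414, -486, -558
D2: -1012, -1426, -1912
D1: -1359, -2371, -3797
f: -1078, -2437, -4808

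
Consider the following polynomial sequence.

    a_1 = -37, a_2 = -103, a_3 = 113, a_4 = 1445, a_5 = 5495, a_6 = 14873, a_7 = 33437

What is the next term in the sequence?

66533

First differences: -66, 216, 1332, 4050, 9378, 18564
Second differences: 282, 1116, 2718, 5328, 9186
Third differences: 834, 1602, 2610, 3858
Fourth differences: 768, 1008, 1248
Fifth differences: 240, 240
Constant fifth difference = 240, so extend:
1248 + 240 = 1488;  3858 + 1488 = 5346;  9186 + 5346 = 14532;  18564 + 14532 = 33096;  33437 + 33096 = 66533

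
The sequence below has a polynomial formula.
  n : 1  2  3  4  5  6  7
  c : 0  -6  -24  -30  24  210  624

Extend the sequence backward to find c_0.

D1: -6  -18  -6  54  186  414
D2: -12  12  60  132  228
D3: 24  48  72  96
D4: 24  24  24
The fourth differences are constant at 24.
Work back: 24 − 24 = 0;  -12 + 0 = -12;  -6 + 12 = 6;  0 − 6 = -6

-6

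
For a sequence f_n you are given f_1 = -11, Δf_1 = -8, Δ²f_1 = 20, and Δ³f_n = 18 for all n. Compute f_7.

Build the table forward from the leading diagonal:
Third differences: 18  18  18  18  18  18  18
Second differences: 20  38  56  74  92  110  128
First differences: -8  12  50  106  180  272  382
f: -11  -19  -7  43  149  329  601

601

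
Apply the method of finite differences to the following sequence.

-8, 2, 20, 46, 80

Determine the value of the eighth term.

230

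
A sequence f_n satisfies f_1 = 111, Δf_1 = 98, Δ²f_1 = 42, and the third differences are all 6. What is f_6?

1081

Build the table forward from the leading diagonal:
Third differences: 6  6  6  6  6  6
Second differences: 42  48  54  60  66  72
First differences: 98  140  188  242  302  368
f: 111  209  349  537  779  1081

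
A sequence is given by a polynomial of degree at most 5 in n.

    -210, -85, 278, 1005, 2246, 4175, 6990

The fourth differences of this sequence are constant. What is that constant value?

First differences: 125, 363, 727, 1241, 1929, 2815
Second differences: 238, 364, 514, 688, 886
Third differences: 126, 150, 174, 198
Fourth differences: 24, 24, 24

24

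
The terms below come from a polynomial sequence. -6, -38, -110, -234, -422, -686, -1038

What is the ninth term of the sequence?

-2054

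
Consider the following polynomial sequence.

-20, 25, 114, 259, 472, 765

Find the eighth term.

1639

45  89  145  213  293
44  56  68  80
12  12  12
The third differences are constant (12).
80 + 12 = 92;  293 + 92 = 385;  765 + 385 = 1150
92 + 12 = 104;  385 + 104 = 489;  1150 + 489 = 1639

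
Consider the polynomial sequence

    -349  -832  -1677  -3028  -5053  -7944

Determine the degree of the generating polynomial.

D1: -483, -845, -1351, -2025, -2891
D2: -362, -506, -674, -866
D3: -144, -168, -192
D4: -24, -24
The fourth differences are constant, so the polynomial has degree 4.

4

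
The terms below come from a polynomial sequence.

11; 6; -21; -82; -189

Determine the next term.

First differences: -5, -27, -61, -107
Second differences: -22, -34, -46
Third differences: -12, -12
Third differences constant at -12.
-46 − 12 = -58;  -107 − 58 = -165;  -189 − 165 = -354

-354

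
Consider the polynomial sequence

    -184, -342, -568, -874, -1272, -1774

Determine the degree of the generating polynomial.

-158, -226, -306, -398, -502
-68, -80, -92, -104
-12, -12, -12
The third differences are constant, so the polynomial has degree 3.

3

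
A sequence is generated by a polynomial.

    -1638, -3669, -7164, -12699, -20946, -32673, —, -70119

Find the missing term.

-48744

Using the first 6 terms:
D1: -2031  -3495  -5535  -8247  -11727
D2: -1464  -2040  -2712  -3480
D3: -576  -672  -768
D4: -96  -96
Constant fourth difference = -96.
Extend forward: -768 − 96 = -864;  -3480 − 864 = -4344;  -11727 − 4344 = -16071;  -32673 − 16071 = -48744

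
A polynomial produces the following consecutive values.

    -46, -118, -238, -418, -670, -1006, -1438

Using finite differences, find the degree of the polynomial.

3

First differences: -72, -120, -180, -252, -336, -432
Second differences: -48, -60, -72, -84, -96
Third differences: -12, -12, -12, -12
The third differences are constant, so the polynomial has degree 3.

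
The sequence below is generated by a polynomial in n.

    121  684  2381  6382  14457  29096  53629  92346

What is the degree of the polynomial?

5

Δ: 563, 1697, 4001, 8075, 14639, 24533, 38717
Δ²: 1134, 2304, 4074, 6564, 9894, 14184
Δ³: 1170, 1770, 2490, 3330, 4290
Δ⁴: 600, 720, 840, 960
Δ⁵: 120, 120, 120
The fifth differences are constant, so the polynomial has degree 5.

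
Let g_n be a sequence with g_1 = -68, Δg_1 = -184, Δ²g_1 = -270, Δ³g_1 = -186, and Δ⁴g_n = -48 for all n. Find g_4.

-1616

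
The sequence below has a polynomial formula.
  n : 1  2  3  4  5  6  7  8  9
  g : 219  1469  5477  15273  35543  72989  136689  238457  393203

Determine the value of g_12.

First differences: 1250 , 4008 , 9796 , 20270 , 37446 , 63700 , 101768 , 154746
Second differences: 2758 , 5788 , 10474 , 17176 , 26254 , 38068 , 52978
Third differences: 3030 , 4686 , 6702 , 9078 , 11814 , 14910
Fourth differences: 1656 , 2016 , 2376 , 2736 , 3096
Fifth differences: 360 , 360 , 360 , 360
The fifth differences are constant (360).
3096 + 360 = 3456;  14910 + 3456 = 18366;  52978 + 18366 = 71344;  154746 + 71344 = 226090;  393203 + 226090 = 619293
3456 + 360 = 3816;  18366 + 3816 = 22182;  71344 + 22182 = 93526;  226090 + 93526 = 319616;  619293 + 319616 = 938909
3816 + 360 = 4176;  22182 + 4176 = 26358;  93526 + 26358 = 119884;  319616 + 119884 = 439500;  938909 + 439500 = 1378409

1378409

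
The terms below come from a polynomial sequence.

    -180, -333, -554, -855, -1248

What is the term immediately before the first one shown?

-83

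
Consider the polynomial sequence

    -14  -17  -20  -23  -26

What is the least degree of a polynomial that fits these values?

Δ: -3, -3, -3, -3
The first differences are constant, so the polynomial has degree 1.

1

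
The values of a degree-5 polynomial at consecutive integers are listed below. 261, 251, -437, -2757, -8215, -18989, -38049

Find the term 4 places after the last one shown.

-290989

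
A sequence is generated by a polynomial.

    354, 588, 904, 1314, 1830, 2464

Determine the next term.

3228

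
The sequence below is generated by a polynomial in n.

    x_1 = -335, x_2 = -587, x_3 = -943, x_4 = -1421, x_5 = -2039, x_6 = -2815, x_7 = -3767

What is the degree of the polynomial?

D1: -252, -356, -478, -618, -776, -952
D2: -104, -122, -140, -158, -176
D3: -18, -18, -18, -18
The third differences are constant, so the polynomial has degree 3.

3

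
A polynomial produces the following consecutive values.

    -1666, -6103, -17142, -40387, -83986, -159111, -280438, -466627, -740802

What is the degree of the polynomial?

5

Δ: -4437, -11039, -23245, -43599, -75125, -121327, -186189, -274175
Δ²: -6602, -12206, -20354, -31526, -46202, -64862, -87986
Δ³: -5604, -8148, -11172, -14676, -18660, -23124
Δ⁴: -2544, -3024, -3504, -3984, -4464
Δ⁵: -480, -480, -480, -480
The fifth differences are constant, so the polynomial has degree 5.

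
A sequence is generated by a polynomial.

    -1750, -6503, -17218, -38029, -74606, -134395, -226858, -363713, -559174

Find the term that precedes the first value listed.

-121

First differences: -4753, -10715, -20811, -36577, -59789, -92463, -136855, -195461
Second differences: -5962, -10096, -15766, -23212, -32674, -44392, -58606
Third differences: -4134, -5670, -7446, -9462, -11718, -14214
Fourth differences: -1536, -1776, -2016, -2256, -2496
Fifth differences: -240, -240, -240, -240
The fifth differences are constant at -240.
Work back: -1536 + 240 = -1296;  -4134 + 1296 = -2838;  -5962 + 2838 = -3124;  -4753 + 3124 = -1629;  -1750 + 1629 = -121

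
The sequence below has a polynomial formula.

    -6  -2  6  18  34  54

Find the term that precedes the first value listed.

Δ: 4  8  12  16  20
Δ²: 4  4  4  4
The second differences are constant at 4.
Work back: 4 − 4 = 0;  -6 + 0 = -6

-6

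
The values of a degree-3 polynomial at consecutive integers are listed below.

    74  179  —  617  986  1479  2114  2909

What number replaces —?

Using the last 5 terms:
Δ: 369, 493, 635, 795
Δ²: 124, 142, 160
Δ³: 18, 18
Constant third difference = 18.
Extend backward: 124 − 18 = 106;  369 − 106 = 263;  617 − 263 = 354

354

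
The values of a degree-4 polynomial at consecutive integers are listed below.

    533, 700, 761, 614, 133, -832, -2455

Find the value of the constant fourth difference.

-24

D1: 167, 61, -147, -481, -965, -1623
D2: -106, -208, -334, -484, -658
D3: -102, -126, -150, -174
D4: -24, -24, -24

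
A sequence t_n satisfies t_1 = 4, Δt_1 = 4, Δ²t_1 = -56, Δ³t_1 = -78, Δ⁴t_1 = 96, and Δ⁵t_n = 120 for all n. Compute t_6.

-716

Build the table forward from the leading diagonal:
D5: 120, 120, 120, 120, 120, 120
D4: 96, 216, 336, 456, 576, 696
D3: -78, 18, 234, 570, 1026, 1602
D2: -56, -134, -116, 118, 688, 1714
D1: 4, -52, -186, -302, -184, 504
t: 4, 8, -44, -230, -532, -716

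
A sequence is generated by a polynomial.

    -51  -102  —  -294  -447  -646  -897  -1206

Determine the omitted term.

-181

Using the last 5 terms:
Δ: -153  -199  -251  -309
Δ²: -46  -52  -58
Δ³: -6  -6
Constant third difference = -6.
Extend backward: -46 + 6 = -40;  -153 + 40 = -113;  -294 + 113 = -181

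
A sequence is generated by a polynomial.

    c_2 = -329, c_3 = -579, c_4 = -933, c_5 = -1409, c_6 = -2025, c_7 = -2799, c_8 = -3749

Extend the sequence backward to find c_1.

-165

-250  -354  -476  -616  -774  -950
-104  -122  -140  -158  -176
-18  -18  -18  -18
The third differences are constant at -18.
Work back: -104 + 18 = -86;  -250 + 86 = -164;  -329 + 164 = -165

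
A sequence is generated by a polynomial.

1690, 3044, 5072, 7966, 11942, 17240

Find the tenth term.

57292

First differences: 1354  2028  2894  3976  5298
Second differences: 674  866  1082  1322
Third differences: 192  216  240
Fourth differences: 24  24
Fourth differences constant at 24.
240 + 24 = 264;  1322 + 264 = 1586;  5298 + 1586 = 6884;  17240 + 6884 = 24124
264 + 24 = 288;  1586 + 288 = 1874;  6884 + 1874 = 8758;  24124 + 8758 = 32882
288 + 24 = 312;  1874 + 312 = 2186;  8758 + 2186 = 10944;  32882 + 10944 = 43826
312 + 24 = 336;  2186 + 336 = 2522;  10944 + 2522 = 13466;  43826 + 13466 = 57292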